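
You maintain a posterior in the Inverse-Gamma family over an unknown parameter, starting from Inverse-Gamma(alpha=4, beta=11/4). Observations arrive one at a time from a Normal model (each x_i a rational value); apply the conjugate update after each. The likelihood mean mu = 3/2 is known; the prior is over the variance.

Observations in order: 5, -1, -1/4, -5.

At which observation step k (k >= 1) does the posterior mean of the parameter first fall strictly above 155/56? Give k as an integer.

obs 1: x=5 → posterior Inverse-Gamma(9/2, 71/8)
obs 2: x=-1 → posterior Inverse-Gamma(5, 12)
obs 3: x=-1/4 → posterior Inverse-Gamma(11/2, 433/32)
obs 4: x=-5 → posterior Inverse-Gamma(6, 1109/32)

k = 2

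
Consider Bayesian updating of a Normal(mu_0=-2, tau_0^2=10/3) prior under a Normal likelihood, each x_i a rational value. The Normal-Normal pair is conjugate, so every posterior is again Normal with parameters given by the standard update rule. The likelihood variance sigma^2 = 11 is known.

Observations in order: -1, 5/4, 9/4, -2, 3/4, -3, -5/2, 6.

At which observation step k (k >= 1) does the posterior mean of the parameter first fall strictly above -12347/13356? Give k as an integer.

k = 3

obs 1: x=-1 → posterior Normal(-76/43, 110/43)
obs 2: x=5/4 → posterior Normal(-127/106, 110/53)
obs 3: x=9/4 → posterior Normal(-41/63, 110/63)
obs 4: x=-2 → posterior Normal(-61/73, 110/73)
obs 5: x=3/4 → posterior Normal(-107/166, 110/83)
obs 6: x=-3 → posterior Normal(-167/186, 110/93)
obs 7: x=-5/2 → posterior Normal(-217/206, 110/103)
obs 8: x=6 → posterior Normal(-97/226, 110/113)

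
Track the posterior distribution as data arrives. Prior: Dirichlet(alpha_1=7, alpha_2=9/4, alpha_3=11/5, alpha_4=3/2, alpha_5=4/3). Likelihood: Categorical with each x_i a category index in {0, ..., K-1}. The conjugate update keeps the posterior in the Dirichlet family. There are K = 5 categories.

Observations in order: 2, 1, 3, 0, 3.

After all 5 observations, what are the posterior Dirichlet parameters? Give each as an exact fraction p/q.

obs 1: x=2 → posterior Dirichlet(7, 9/4, 16/5, 3/2, 4/3)
obs 2: x=1 → posterior Dirichlet(7, 13/4, 16/5, 3/2, 4/3)
obs 3: x=3 → posterior Dirichlet(7, 13/4, 16/5, 5/2, 4/3)
obs 4: x=0 → posterior Dirichlet(8, 13/4, 16/5, 5/2, 4/3)
obs 5: x=3 → posterior Dirichlet(8, 13/4, 16/5, 7/2, 4/3)

alpha_1=8, alpha_2=13/4, alpha_3=16/5, alpha_4=7/2, alpha_5=4/3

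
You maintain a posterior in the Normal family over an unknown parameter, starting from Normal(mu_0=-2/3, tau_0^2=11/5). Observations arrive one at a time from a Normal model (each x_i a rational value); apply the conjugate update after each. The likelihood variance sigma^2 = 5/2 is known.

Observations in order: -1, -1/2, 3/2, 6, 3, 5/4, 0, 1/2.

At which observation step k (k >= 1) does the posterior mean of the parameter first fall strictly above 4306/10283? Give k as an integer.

k = 4

obs 1: x=-1 → posterior Normal(-116/141, 55/47)
obs 2: x=-1/2 → posterior Normal(-149/207, 55/69)
obs 3: x=3/2 → posterior Normal(-50/273, 55/91)
obs 4: x=6 → posterior Normal(346/339, 55/113)
obs 5: x=3 → posterior Normal(544/405, 11/27)
obs 6: x=5/4 → posterior Normal(1253/942, 55/157)
obs 7: x=0 → posterior Normal(7/6, 55/179)
obs 8: x=1/2 → posterior Normal(1319/1206, 55/201)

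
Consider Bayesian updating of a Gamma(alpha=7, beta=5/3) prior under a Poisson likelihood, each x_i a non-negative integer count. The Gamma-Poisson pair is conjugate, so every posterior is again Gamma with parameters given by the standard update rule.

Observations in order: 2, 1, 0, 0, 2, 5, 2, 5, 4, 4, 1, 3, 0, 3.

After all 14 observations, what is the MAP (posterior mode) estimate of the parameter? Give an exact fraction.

obs 1: x=2 → posterior Gamma(9, 8/3)
obs 2: x=1 → posterior Gamma(10, 11/3)
obs 3: x=0 → posterior Gamma(10, 14/3)
obs 4: x=0 → posterior Gamma(10, 17/3)
obs 5: x=2 → posterior Gamma(12, 20/3)
obs 6: x=5 → posterior Gamma(17, 23/3)
obs 7: x=2 → posterior Gamma(19, 26/3)
obs 8: x=5 → posterior Gamma(24, 29/3)
obs 9: x=4 → posterior Gamma(28, 32/3)
obs 10: x=4 → posterior Gamma(32, 35/3)
obs 11: x=1 → posterior Gamma(33, 38/3)
obs 12: x=3 → posterior Gamma(36, 41/3)
obs 13: x=0 → posterior Gamma(36, 44/3)
obs 14: x=3 → posterior Gamma(39, 47/3)

114/47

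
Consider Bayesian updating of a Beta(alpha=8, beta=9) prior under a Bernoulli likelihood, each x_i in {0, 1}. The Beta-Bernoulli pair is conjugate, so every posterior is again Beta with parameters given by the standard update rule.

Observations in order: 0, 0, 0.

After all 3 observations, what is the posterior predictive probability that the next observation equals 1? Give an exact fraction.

2/5

obs 1: x=0 → posterior Beta(8, 10)
obs 2: x=0 → posterior Beta(8, 11)
obs 3: x=0 → posterior Beta(8, 12)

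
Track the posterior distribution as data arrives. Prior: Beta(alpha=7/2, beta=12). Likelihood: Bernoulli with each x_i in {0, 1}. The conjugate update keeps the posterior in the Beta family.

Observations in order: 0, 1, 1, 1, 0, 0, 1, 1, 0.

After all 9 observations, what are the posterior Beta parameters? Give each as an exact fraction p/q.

alpha=17/2, beta=16

obs 1: x=0 → posterior Beta(7/2, 13)
obs 2: x=1 → posterior Beta(9/2, 13)
obs 3: x=1 → posterior Beta(11/2, 13)
obs 4: x=1 → posterior Beta(13/2, 13)
obs 5: x=0 → posterior Beta(13/2, 14)
obs 6: x=0 → posterior Beta(13/2, 15)
obs 7: x=1 → posterior Beta(15/2, 15)
obs 8: x=1 → posterior Beta(17/2, 15)
obs 9: x=0 → posterior Beta(17/2, 16)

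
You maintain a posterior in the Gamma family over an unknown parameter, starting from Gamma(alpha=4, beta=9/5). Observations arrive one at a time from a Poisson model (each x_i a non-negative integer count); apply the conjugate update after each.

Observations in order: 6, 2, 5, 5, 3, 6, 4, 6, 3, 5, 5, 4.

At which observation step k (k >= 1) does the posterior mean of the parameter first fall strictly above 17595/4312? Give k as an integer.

obs 1: x=6 → posterior Gamma(10, 14/5)
obs 2: x=2 → posterior Gamma(12, 19/5)
obs 3: x=5 → posterior Gamma(17, 24/5)
obs 4: x=5 → posterior Gamma(22, 29/5)
obs 5: x=3 → posterior Gamma(25, 34/5)
obs 6: x=6 → posterior Gamma(31, 39/5)
obs 7: x=4 → posterior Gamma(35, 44/5)
obs 8: x=6 → posterior Gamma(41, 49/5)
obs 9: x=3 → posterior Gamma(44, 54/5)
obs 10: x=5 → posterior Gamma(49, 59/5)
obs 11: x=5 → posterior Gamma(54, 64/5)
obs 12: x=4 → posterior Gamma(58, 69/5)

k = 8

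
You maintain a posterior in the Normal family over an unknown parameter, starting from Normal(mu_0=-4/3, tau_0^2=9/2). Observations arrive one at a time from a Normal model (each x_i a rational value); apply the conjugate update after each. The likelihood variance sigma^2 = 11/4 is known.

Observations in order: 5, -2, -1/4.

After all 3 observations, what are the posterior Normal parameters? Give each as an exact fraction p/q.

mu_0=209/390, tau_0^2=99/130

obs 1: x=5 → posterior Normal(226/87, 99/58)
obs 2: x=-2 → posterior Normal(118/141, 99/94)
obs 3: x=-1/4 → posterior Normal(209/390, 99/130)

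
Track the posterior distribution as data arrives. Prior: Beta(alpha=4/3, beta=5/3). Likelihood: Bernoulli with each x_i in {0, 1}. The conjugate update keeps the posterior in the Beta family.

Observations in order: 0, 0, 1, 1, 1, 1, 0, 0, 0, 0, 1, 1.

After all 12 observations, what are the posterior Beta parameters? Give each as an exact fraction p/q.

obs 1: x=0 → posterior Beta(4/3, 8/3)
obs 2: x=0 → posterior Beta(4/3, 11/3)
obs 3: x=1 → posterior Beta(7/3, 11/3)
obs 4: x=1 → posterior Beta(10/3, 11/3)
obs 5: x=1 → posterior Beta(13/3, 11/3)
obs 6: x=1 → posterior Beta(16/3, 11/3)
obs 7: x=0 → posterior Beta(16/3, 14/3)
obs 8: x=0 → posterior Beta(16/3, 17/3)
obs 9: x=0 → posterior Beta(16/3, 20/3)
obs 10: x=0 → posterior Beta(16/3, 23/3)
obs 11: x=1 → posterior Beta(19/3, 23/3)
obs 12: x=1 → posterior Beta(22/3, 23/3)

alpha=22/3, beta=23/3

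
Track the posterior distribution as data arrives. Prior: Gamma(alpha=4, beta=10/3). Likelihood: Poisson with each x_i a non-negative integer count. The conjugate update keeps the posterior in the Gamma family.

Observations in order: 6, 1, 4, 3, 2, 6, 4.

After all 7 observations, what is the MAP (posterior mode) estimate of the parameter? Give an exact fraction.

obs 1: x=6 → posterior Gamma(10, 13/3)
obs 2: x=1 → posterior Gamma(11, 16/3)
obs 3: x=4 → posterior Gamma(15, 19/3)
obs 4: x=3 → posterior Gamma(18, 22/3)
obs 5: x=2 → posterior Gamma(20, 25/3)
obs 6: x=6 → posterior Gamma(26, 28/3)
obs 7: x=4 → posterior Gamma(30, 31/3)

87/31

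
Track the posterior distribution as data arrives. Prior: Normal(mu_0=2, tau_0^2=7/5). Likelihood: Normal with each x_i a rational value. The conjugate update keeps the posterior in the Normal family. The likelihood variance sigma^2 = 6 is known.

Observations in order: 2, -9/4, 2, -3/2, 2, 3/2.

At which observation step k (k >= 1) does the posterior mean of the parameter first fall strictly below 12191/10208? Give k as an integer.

obs 1: x=2 → posterior Normal(2, 42/37)
obs 2: x=-9/4 → posterior Normal(233/176, 21/22)
obs 3: x=2 → posterior Normal(17/12, 14/17)
obs 4: x=-3/2 → posterior Normal(247/232, 21/29)
obs 5: x=2 → posterior Normal(303/260, 42/65)
obs 6: x=3/2 → posterior Normal(115/96, 7/12)

k = 4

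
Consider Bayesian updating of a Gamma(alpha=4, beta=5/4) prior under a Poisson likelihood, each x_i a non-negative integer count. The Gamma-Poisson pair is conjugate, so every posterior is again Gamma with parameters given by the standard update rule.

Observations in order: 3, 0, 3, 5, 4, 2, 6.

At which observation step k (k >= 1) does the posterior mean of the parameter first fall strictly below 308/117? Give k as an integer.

obs 1: x=3 → posterior Gamma(7, 9/4)
obs 2: x=0 → posterior Gamma(7, 13/4)
obs 3: x=3 → posterior Gamma(10, 17/4)
obs 4: x=5 → posterior Gamma(15, 21/4)
obs 5: x=4 → posterior Gamma(19, 25/4)
obs 6: x=2 → posterior Gamma(21, 29/4)
obs 7: x=6 → posterior Gamma(27, 33/4)

k = 2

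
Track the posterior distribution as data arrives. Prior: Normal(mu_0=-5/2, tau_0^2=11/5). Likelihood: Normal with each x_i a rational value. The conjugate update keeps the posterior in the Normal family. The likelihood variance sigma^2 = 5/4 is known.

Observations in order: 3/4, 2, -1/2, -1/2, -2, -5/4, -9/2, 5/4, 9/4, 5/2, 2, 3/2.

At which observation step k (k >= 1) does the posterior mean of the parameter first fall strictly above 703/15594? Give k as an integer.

obs 1: x=3/4 → posterior Normal(-59/138, 55/69)
obs 2: x=2 → posterior Normal(117/226, 55/113)
obs 3: x=-1/2 → posterior Normal(73/314, 55/157)
obs 4: x=-1/2 → posterior Normal(29/402, 55/201)
obs 5: x=-2 → posterior Normal(-3/10, 11/49)
obs 6: x=-5/4 → posterior Normal(-257/578, 55/289)
obs 7: x=-9/2 → posterior Normal(-653/666, 55/333)
obs 8: x=5/4 → posterior Normal(-543/754, 55/377)
obs 9: x=9/4 → posterior Normal(-345/842, 55/421)
obs 10: x=5/2 → posterior Normal(-25/186, 11/93)
obs 11: x=2 → posterior Normal(51/1018, 55/509)
obs 12: x=3/2 → posterior Normal(183/1106, 55/553)

k = 2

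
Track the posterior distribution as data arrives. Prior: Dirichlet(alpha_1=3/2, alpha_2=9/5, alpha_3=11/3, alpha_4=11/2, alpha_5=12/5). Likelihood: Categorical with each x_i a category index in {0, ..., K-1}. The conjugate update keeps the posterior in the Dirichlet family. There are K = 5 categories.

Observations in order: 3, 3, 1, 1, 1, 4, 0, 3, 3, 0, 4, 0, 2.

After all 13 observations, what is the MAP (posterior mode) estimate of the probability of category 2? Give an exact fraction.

obs 1: x=3 → posterior Dirichlet(3/2, 9/5, 11/3, 13/2, 12/5)
obs 2: x=3 → posterior Dirichlet(3/2, 9/5, 11/3, 15/2, 12/5)
obs 3: x=1 → posterior Dirichlet(3/2, 14/5, 11/3, 15/2, 12/5)
obs 4: x=1 → posterior Dirichlet(3/2, 19/5, 11/3, 15/2, 12/5)
obs 5: x=1 → posterior Dirichlet(3/2, 24/5, 11/3, 15/2, 12/5)
obs 6: x=4 → posterior Dirichlet(3/2, 24/5, 11/3, 15/2, 17/5)
obs 7: x=0 → posterior Dirichlet(5/2, 24/5, 11/3, 15/2, 17/5)
obs 8: x=3 → posterior Dirichlet(5/2, 24/5, 11/3, 17/2, 17/5)
obs 9: x=3 → posterior Dirichlet(5/2, 24/5, 11/3, 19/2, 17/5)
obs 10: x=0 → posterior Dirichlet(7/2, 24/5, 11/3, 19/2, 17/5)
obs 11: x=4 → posterior Dirichlet(7/2, 24/5, 11/3, 19/2, 22/5)
obs 12: x=0 → posterior Dirichlet(9/2, 24/5, 11/3, 19/2, 22/5)
obs 13: x=2 → posterior Dirichlet(9/2, 24/5, 14/3, 19/2, 22/5)

55/343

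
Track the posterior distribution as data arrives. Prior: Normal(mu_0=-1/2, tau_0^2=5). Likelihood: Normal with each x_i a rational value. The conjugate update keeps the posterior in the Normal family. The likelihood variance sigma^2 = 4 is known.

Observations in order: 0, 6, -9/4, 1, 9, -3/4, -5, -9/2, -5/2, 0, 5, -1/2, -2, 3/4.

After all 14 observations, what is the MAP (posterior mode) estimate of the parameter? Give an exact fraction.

77/296

obs 1: x=0 → posterior Normal(-2/9, 20/9)
obs 2: x=6 → posterior Normal(2, 10/7)
obs 3: x=-9/4 → posterior Normal(67/76, 20/19)
obs 4: x=1 → posterior Normal(29/32, 5/6)
obs 5: x=9 → posterior Normal(267/116, 20/29)
obs 6: x=-3/4 → posterior Normal(63/34, 10/17)
obs 7: x=-5 → posterior Normal(38/39, 20/39)
obs 8: x=-9/2 → posterior Normal(31/88, 5/11)
obs 9: x=-5/2 → posterior Normal(3/49, 20/49)
obs 10: x=0 → posterior Normal(1/18, 10/27)
obs 11: x=5 → posterior Normal(28/59, 20/59)
obs 12: x=-1/2 → posterior Normal(51/128, 5/16)
obs 13: x=-2 → posterior Normal(31/138, 20/69)
obs 14: x=3/4 → posterior Normal(77/296, 10/37)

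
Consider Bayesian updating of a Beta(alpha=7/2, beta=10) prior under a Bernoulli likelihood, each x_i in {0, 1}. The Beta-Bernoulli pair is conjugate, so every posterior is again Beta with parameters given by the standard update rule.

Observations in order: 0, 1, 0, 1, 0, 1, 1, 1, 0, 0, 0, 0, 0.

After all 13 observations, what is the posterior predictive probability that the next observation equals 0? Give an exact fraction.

obs 1: x=0 → posterior Beta(7/2, 11)
obs 2: x=1 → posterior Beta(9/2, 11)
obs 3: x=0 → posterior Beta(9/2, 12)
obs 4: x=1 → posterior Beta(11/2, 12)
obs 5: x=0 → posterior Beta(11/2, 13)
obs 6: x=1 → posterior Beta(13/2, 13)
obs 7: x=1 → posterior Beta(15/2, 13)
obs 8: x=1 → posterior Beta(17/2, 13)
obs 9: x=0 → posterior Beta(17/2, 14)
obs 10: x=0 → posterior Beta(17/2, 15)
obs 11: x=0 → posterior Beta(17/2, 16)
obs 12: x=0 → posterior Beta(17/2, 17)
obs 13: x=0 → posterior Beta(17/2, 18)

36/53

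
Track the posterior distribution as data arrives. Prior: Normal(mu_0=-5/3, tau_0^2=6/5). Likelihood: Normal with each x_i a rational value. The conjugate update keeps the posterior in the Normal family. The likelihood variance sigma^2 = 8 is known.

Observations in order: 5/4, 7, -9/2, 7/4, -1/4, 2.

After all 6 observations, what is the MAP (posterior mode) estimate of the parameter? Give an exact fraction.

obs 1: x=5/4 → posterior Normal(-355/276, 24/23)
obs 2: x=7 → posterior Normal(-103/312, 12/13)
obs 3: x=-9/2 → posterior Normal(-265/348, 24/29)
obs 4: x=7/4 → posterior Normal(-101/192, 3/4)
obs 5: x=-1/4 → posterior Normal(-211/420, 24/35)
obs 6: x=2 → posterior Normal(-139/456, 12/19)

-139/456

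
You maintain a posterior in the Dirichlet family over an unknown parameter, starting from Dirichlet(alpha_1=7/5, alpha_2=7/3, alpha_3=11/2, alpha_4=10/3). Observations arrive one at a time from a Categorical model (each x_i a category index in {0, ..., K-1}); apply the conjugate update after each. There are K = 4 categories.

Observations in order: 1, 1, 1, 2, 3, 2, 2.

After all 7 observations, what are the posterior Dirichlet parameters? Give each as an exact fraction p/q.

obs 1: x=1 → posterior Dirichlet(7/5, 10/3, 11/2, 10/3)
obs 2: x=1 → posterior Dirichlet(7/5, 13/3, 11/2, 10/3)
obs 3: x=1 → posterior Dirichlet(7/5, 16/3, 11/2, 10/3)
obs 4: x=2 → posterior Dirichlet(7/5, 16/3, 13/2, 10/3)
obs 5: x=3 → posterior Dirichlet(7/5, 16/3, 13/2, 13/3)
obs 6: x=2 → posterior Dirichlet(7/5, 16/3, 15/2, 13/3)
obs 7: x=2 → posterior Dirichlet(7/5, 16/3, 17/2, 13/3)

alpha_1=7/5, alpha_2=16/3, alpha_3=17/2, alpha_4=13/3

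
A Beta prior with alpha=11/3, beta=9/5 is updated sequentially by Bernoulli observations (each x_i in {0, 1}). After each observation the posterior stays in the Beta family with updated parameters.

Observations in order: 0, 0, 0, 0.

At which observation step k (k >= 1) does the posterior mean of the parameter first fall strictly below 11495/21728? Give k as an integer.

k = 2

obs 1: x=0 → posterior Beta(11/3, 14/5)
obs 2: x=0 → posterior Beta(11/3, 19/5)
obs 3: x=0 → posterior Beta(11/3, 24/5)
obs 4: x=0 → posterior Beta(11/3, 29/5)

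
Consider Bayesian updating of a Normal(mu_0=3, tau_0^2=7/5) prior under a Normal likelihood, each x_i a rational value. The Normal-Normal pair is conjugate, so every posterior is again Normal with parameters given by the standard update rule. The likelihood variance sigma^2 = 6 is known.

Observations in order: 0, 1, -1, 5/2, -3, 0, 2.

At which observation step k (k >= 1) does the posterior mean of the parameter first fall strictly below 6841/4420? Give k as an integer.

obs 1: x=0 → posterior Normal(90/37, 42/37)
obs 2: x=1 → posterior Normal(97/44, 21/22)
obs 3: x=-1 → posterior Normal(30/17, 14/17)
obs 4: x=5/2 → posterior Normal(215/116, 21/29)
obs 5: x=-3 → posterior Normal(173/130, 42/65)
obs 6: x=0 → posterior Normal(173/144, 7/12)
obs 7: x=2 → posterior Normal(201/158, 42/79)

k = 5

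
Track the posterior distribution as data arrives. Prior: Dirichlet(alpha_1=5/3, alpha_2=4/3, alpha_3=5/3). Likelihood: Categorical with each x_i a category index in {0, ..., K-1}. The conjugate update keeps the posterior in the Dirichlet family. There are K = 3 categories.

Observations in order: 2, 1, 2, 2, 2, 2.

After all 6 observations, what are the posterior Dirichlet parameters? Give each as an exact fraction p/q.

obs 1: x=2 → posterior Dirichlet(5/3, 4/3, 8/3)
obs 2: x=1 → posterior Dirichlet(5/3, 7/3, 8/3)
obs 3: x=2 → posterior Dirichlet(5/3, 7/3, 11/3)
obs 4: x=2 → posterior Dirichlet(5/3, 7/3, 14/3)
obs 5: x=2 → posterior Dirichlet(5/3, 7/3, 17/3)
obs 6: x=2 → posterior Dirichlet(5/3, 7/3, 20/3)

alpha_1=5/3, alpha_2=7/3, alpha_3=20/3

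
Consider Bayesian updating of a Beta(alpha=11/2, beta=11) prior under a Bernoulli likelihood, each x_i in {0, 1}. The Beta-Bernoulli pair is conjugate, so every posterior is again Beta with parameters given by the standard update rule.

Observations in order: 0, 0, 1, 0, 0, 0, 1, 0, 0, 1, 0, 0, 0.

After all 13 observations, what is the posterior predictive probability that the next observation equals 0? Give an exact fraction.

42/59

obs 1: x=0 → posterior Beta(11/2, 12)
obs 2: x=0 → posterior Beta(11/2, 13)
obs 3: x=1 → posterior Beta(13/2, 13)
obs 4: x=0 → posterior Beta(13/2, 14)
obs 5: x=0 → posterior Beta(13/2, 15)
obs 6: x=0 → posterior Beta(13/2, 16)
obs 7: x=1 → posterior Beta(15/2, 16)
obs 8: x=0 → posterior Beta(15/2, 17)
obs 9: x=0 → posterior Beta(15/2, 18)
obs 10: x=1 → posterior Beta(17/2, 18)
obs 11: x=0 → posterior Beta(17/2, 19)
obs 12: x=0 → posterior Beta(17/2, 20)
obs 13: x=0 → posterior Beta(17/2, 21)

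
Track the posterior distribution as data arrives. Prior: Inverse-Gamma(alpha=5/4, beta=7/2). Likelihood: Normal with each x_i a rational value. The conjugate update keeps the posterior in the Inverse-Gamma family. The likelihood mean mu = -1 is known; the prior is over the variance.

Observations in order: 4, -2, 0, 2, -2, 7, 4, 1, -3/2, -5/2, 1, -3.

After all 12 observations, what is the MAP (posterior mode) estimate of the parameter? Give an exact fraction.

obs 1: x=4 → posterior Inverse-Gamma(7/4, 16)
obs 2: x=-2 → posterior Inverse-Gamma(9/4, 33/2)
obs 3: x=0 → posterior Inverse-Gamma(11/4, 17)
obs 4: x=2 → posterior Inverse-Gamma(13/4, 43/2)
obs 5: x=-2 → posterior Inverse-Gamma(15/4, 22)
obs 6: x=7 → posterior Inverse-Gamma(17/4, 54)
obs 7: x=4 → posterior Inverse-Gamma(19/4, 133/2)
obs 8: x=1 → posterior Inverse-Gamma(21/4, 137/2)
obs 9: x=-3/2 → posterior Inverse-Gamma(23/4, 549/8)
obs 10: x=-5/2 → posterior Inverse-Gamma(25/4, 279/4)
obs 11: x=1 → posterior Inverse-Gamma(27/4, 287/4)
obs 12: x=-3 → posterior Inverse-Gamma(29/4, 295/4)

295/33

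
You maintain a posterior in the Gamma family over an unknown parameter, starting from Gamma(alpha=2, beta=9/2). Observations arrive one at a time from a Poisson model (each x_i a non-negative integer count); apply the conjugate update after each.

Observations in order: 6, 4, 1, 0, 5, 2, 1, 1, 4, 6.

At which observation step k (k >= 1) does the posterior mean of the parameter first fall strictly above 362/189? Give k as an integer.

k = 9

obs 1: x=6 → posterior Gamma(8, 11/2)
obs 2: x=4 → posterior Gamma(12, 13/2)
obs 3: x=1 → posterior Gamma(13, 15/2)
obs 4: x=0 → posterior Gamma(13, 17/2)
obs 5: x=5 → posterior Gamma(18, 19/2)
obs 6: x=2 → posterior Gamma(20, 21/2)
obs 7: x=1 → posterior Gamma(21, 23/2)
obs 8: x=1 → posterior Gamma(22, 25/2)
obs 9: x=4 → posterior Gamma(26, 27/2)
obs 10: x=6 → posterior Gamma(32, 29/2)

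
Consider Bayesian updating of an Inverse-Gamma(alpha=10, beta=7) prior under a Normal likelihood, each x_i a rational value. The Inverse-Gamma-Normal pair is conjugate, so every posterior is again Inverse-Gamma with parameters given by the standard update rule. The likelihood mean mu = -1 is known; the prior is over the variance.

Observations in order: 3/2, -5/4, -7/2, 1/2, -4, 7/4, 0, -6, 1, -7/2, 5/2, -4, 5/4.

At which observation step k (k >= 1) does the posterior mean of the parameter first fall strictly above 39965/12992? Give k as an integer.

obs 1: x=3/2 → posterior Inverse-Gamma(21/2, 81/8)
obs 2: x=-5/4 → posterior Inverse-Gamma(11, 325/32)
obs 3: x=-7/2 → posterior Inverse-Gamma(23/2, 425/32)
obs 4: x=1/2 → posterior Inverse-Gamma(12, 461/32)
obs 5: x=-4 → posterior Inverse-Gamma(25/2, 605/32)
obs 6: x=7/4 → posterior Inverse-Gamma(13, 363/16)
obs 7: x=0 → posterior Inverse-Gamma(27/2, 371/16)
obs 8: x=-6 → posterior Inverse-Gamma(14, 571/16)
obs 9: x=1 → posterior Inverse-Gamma(29/2, 603/16)
obs 10: x=-7/2 → posterior Inverse-Gamma(15, 653/16)
obs 11: x=5/2 → posterior Inverse-Gamma(31/2, 751/16)
obs 12: x=-4 → posterior Inverse-Gamma(16, 823/16)
obs 13: x=5/4 → posterior Inverse-Gamma(33/2, 1727/32)

k = 11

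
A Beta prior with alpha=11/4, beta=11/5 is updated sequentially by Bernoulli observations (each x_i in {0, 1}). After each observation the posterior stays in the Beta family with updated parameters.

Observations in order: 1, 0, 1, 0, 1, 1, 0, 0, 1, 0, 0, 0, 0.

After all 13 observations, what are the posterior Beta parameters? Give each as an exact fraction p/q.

obs 1: x=1 → posterior Beta(15/4, 11/5)
obs 2: x=0 → posterior Beta(15/4, 16/5)
obs 3: x=1 → posterior Beta(19/4, 16/5)
obs 4: x=0 → posterior Beta(19/4, 21/5)
obs 5: x=1 → posterior Beta(23/4, 21/5)
obs 6: x=1 → posterior Beta(27/4, 21/5)
obs 7: x=0 → posterior Beta(27/4, 26/5)
obs 8: x=0 → posterior Beta(27/4, 31/5)
obs 9: x=1 → posterior Beta(31/4, 31/5)
obs 10: x=0 → posterior Beta(31/4, 36/5)
obs 11: x=0 → posterior Beta(31/4, 41/5)
obs 12: x=0 → posterior Beta(31/4, 46/5)
obs 13: x=0 → posterior Beta(31/4, 51/5)

alpha=31/4, beta=51/5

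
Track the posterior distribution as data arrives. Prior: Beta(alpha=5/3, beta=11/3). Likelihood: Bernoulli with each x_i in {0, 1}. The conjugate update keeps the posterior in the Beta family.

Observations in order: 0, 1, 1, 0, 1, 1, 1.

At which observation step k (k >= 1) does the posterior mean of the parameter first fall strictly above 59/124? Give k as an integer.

k = 6

obs 1: x=0 → posterior Beta(5/3, 14/3)
obs 2: x=1 → posterior Beta(8/3, 14/3)
obs 3: x=1 → posterior Beta(11/3, 14/3)
obs 4: x=0 → posterior Beta(11/3, 17/3)
obs 5: x=1 → posterior Beta(14/3, 17/3)
obs 6: x=1 → posterior Beta(17/3, 17/3)
obs 7: x=1 → posterior Beta(20/3, 17/3)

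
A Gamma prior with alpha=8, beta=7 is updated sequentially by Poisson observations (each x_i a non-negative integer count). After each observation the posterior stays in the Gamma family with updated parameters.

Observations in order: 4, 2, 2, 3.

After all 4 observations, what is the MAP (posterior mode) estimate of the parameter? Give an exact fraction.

obs 1: x=4 → posterior Gamma(12, 8)
obs 2: x=2 → posterior Gamma(14, 9)
obs 3: x=2 → posterior Gamma(16, 10)
obs 4: x=3 → posterior Gamma(19, 11)

18/11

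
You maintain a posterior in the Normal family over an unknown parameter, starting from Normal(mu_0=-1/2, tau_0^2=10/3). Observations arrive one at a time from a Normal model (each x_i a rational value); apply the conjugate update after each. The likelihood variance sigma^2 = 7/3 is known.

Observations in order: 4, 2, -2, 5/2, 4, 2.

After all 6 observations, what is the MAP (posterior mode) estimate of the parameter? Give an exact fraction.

243/134

obs 1: x=4 → posterior Normal(73/34, 70/51)
obs 2: x=2 → posterior Normal(113/54, 70/81)
obs 3: x=-2 → posterior Normal(73/74, 70/111)
obs 4: x=5/2 → posterior Normal(123/94, 70/141)
obs 5: x=4 → posterior Normal(203/114, 70/171)
obs 6: x=2 → posterior Normal(243/134, 70/201)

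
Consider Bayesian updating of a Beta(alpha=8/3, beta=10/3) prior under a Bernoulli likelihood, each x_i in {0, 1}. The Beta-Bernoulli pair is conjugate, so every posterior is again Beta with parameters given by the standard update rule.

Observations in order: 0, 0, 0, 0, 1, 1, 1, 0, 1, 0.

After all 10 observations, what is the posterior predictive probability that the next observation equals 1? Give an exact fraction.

5/12

obs 1: x=0 → posterior Beta(8/3, 13/3)
obs 2: x=0 → posterior Beta(8/3, 16/3)
obs 3: x=0 → posterior Beta(8/3, 19/3)
obs 4: x=0 → posterior Beta(8/3, 22/3)
obs 5: x=1 → posterior Beta(11/3, 22/3)
obs 6: x=1 → posterior Beta(14/3, 22/3)
obs 7: x=1 → posterior Beta(17/3, 22/3)
obs 8: x=0 → posterior Beta(17/3, 25/3)
obs 9: x=1 → posterior Beta(20/3, 25/3)
obs 10: x=0 → posterior Beta(20/3, 28/3)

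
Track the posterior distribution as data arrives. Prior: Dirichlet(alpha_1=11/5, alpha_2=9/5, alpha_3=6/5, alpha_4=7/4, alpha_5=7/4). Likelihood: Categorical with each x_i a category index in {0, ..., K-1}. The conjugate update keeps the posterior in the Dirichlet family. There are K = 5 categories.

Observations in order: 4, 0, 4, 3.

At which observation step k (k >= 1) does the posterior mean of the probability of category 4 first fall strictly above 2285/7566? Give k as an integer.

obs 1: x=4 → posterior Dirichlet(11/5, 9/5, 6/5, 7/4, 11/4)
obs 2: x=0 → posterior Dirichlet(16/5, 9/5, 6/5, 7/4, 11/4)
obs 3: x=4 → posterior Dirichlet(16/5, 9/5, 6/5, 7/4, 15/4)
obs 4: x=3 → posterior Dirichlet(16/5, 9/5, 6/5, 11/4, 15/4)

k = 3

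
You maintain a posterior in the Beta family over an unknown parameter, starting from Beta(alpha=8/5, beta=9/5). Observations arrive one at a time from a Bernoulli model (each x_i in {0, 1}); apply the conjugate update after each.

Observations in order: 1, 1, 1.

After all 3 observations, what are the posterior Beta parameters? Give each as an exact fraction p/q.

obs 1: x=1 → posterior Beta(13/5, 9/5)
obs 2: x=1 → posterior Beta(18/5, 9/5)
obs 3: x=1 → posterior Beta(23/5, 9/5)

alpha=23/5, beta=9/5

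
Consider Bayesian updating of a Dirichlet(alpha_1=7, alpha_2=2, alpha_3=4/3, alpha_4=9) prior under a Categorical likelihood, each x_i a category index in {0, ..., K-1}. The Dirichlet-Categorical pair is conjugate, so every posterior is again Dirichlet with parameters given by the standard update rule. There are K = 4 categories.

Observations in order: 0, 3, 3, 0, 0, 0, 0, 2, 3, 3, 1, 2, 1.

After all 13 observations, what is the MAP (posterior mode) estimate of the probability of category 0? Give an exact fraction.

obs 1: x=0 → posterior Dirichlet(8, 2, 4/3, 9)
obs 2: x=3 → posterior Dirichlet(8, 2, 4/3, 10)
obs 3: x=3 → posterior Dirichlet(8, 2, 4/3, 11)
obs 4: x=0 → posterior Dirichlet(9, 2, 4/3, 11)
obs 5: x=0 → posterior Dirichlet(10, 2, 4/3, 11)
obs 6: x=0 → posterior Dirichlet(11, 2, 4/3, 11)
obs 7: x=0 → posterior Dirichlet(12, 2, 4/3, 11)
obs 8: x=2 → posterior Dirichlet(12, 2, 7/3, 11)
obs 9: x=3 → posterior Dirichlet(12, 2, 7/3, 12)
obs 10: x=3 → posterior Dirichlet(12, 2, 7/3, 13)
obs 11: x=1 → posterior Dirichlet(12, 3, 7/3, 13)
obs 12: x=2 → posterior Dirichlet(12, 3, 10/3, 13)
obs 13: x=1 → posterior Dirichlet(12, 4, 10/3, 13)

33/85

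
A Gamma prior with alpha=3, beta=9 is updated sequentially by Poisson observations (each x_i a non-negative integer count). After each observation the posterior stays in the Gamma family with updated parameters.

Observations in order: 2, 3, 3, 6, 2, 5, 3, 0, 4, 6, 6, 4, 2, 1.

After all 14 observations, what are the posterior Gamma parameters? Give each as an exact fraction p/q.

obs 1: x=2 → posterior Gamma(5, 10)
obs 2: x=3 → posterior Gamma(8, 11)
obs 3: x=3 → posterior Gamma(11, 12)
obs 4: x=6 → posterior Gamma(17, 13)
obs 5: x=2 → posterior Gamma(19, 14)
obs 6: x=5 → posterior Gamma(24, 15)
obs 7: x=3 → posterior Gamma(27, 16)
obs 8: x=0 → posterior Gamma(27, 17)
obs 9: x=4 → posterior Gamma(31, 18)
obs 10: x=6 → posterior Gamma(37, 19)
obs 11: x=6 → posterior Gamma(43, 20)
obs 12: x=4 → posterior Gamma(47, 21)
obs 13: x=2 → posterior Gamma(49, 22)
obs 14: x=1 → posterior Gamma(50, 23)

alpha=50, beta=23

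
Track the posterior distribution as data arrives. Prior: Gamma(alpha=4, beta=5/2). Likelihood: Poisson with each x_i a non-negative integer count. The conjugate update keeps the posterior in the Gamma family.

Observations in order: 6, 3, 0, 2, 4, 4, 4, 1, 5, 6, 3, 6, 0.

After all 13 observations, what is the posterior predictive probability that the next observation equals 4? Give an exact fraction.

obs 1: x=6 → posterior Gamma(10, 7/2)
obs 2: x=3 → posterior Gamma(13, 9/2)
obs 3: x=0 → posterior Gamma(13, 11/2)
obs 4: x=2 → posterior Gamma(15, 13/2)
obs 5: x=4 → posterior Gamma(19, 15/2)
obs 6: x=4 → posterior Gamma(23, 17/2)
obs 7: x=4 → posterior Gamma(27, 19/2)
obs 8: x=1 → posterior Gamma(28, 21/2)
obs 9: x=5 → posterior Gamma(33, 23/2)
obs 10: x=6 → posterior Gamma(39, 25/2)
obs 11: x=3 → posterior Gamma(42, 27/2)
obs 12: x=6 → posterior Gamma(48, 29/2)
obs 13: x=0 → posterior Gamma(48, 31/2)

513010540184496363834550538666341427962085123285389908173864392616089916724800/3059170051124218184731090701044592113556017131795438245556549889414231329401387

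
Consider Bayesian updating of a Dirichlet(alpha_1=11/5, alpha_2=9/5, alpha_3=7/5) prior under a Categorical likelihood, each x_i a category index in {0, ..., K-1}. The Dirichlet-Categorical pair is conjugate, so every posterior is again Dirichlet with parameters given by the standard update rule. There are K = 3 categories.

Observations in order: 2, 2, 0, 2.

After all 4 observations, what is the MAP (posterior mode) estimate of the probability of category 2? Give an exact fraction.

17/32

obs 1: x=2 → posterior Dirichlet(11/5, 9/5, 12/5)
obs 2: x=2 → posterior Dirichlet(11/5, 9/5, 17/5)
obs 3: x=0 → posterior Dirichlet(16/5, 9/5, 17/5)
obs 4: x=2 → posterior Dirichlet(16/5, 9/5, 22/5)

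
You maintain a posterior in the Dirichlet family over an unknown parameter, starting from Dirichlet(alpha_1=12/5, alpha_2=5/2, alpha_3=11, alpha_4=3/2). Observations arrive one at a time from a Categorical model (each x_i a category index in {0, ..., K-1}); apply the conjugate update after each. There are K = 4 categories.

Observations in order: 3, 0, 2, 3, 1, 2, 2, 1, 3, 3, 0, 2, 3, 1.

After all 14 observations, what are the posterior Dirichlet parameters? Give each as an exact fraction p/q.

alpha_1=22/5, alpha_2=11/2, alpha_3=15, alpha_4=13/2

obs 1: x=3 → posterior Dirichlet(12/5, 5/2, 11, 5/2)
obs 2: x=0 → posterior Dirichlet(17/5, 5/2, 11, 5/2)
obs 3: x=2 → posterior Dirichlet(17/5, 5/2, 12, 5/2)
obs 4: x=3 → posterior Dirichlet(17/5, 5/2, 12, 7/2)
obs 5: x=1 → posterior Dirichlet(17/5, 7/2, 12, 7/2)
obs 6: x=2 → posterior Dirichlet(17/5, 7/2, 13, 7/2)
obs 7: x=2 → posterior Dirichlet(17/5, 7/2, 14, 7/2)
obs 8: x=1 → posterior Dirichlet(17/5, 9/2, 14, 7/2)
obs 9: x=3 → posterior Dirichlet(17/5, 9/2, 14, 9/2)
obs 10: x=3 → posterior Dirichlet(17/5, 9/2, 14, 11/2)
obs 11: x=0 → posterior Dirichlet(22/5, 9/2, 14, 11/2)
obs 12: x=2 → posterior Dirichlet(22/5, 9/2, 15, 11/2)
obs 13: x=3 → posterior Dirichlet(22/5, 9/2, 15, 13/2)
obs 14: x=1 → posterior Dirichlet(22/5, 11/2, 15, 13/2)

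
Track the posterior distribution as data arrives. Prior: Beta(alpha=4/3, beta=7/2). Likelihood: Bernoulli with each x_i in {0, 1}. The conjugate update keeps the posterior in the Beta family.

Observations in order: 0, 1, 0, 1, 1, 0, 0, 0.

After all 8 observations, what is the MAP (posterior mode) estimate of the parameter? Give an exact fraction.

obs 1: x=0 → posterior Beta(4/3, 9/2)
obs 2: x=1 → posterior Beta(7/3, 9/2)
obs 3: x=0 → posterior Beta(7/3, 11/2)
obs 4: x=1 → posterior Beta(10/3, 11/2)
obs 5: x=1 → posterior Beta(13/3, 11/2)
obs 6: x=0 → posterior Beta(13/3, 13/2)
obs 7: x=0 → posterior Beta(13/3, 15/2)
obs 8: x=0 → posterior Beta(13/3, 17/2)

4/13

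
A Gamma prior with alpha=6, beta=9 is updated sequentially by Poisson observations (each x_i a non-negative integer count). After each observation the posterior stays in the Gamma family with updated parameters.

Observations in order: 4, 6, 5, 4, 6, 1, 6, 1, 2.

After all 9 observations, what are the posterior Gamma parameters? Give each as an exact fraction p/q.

obs 1: x=4 → posterior Gamma(10, 10)
obs 2: x=6 → posterior Gamma(16, 11)
obs 3: x=5 → posterior Gamma(21, 12)
obs 4: x=4 → posterior Gamma(25, 13)
obs 5: x=6 → posterior Gamma(31, 14)
obs 6: x=1 → posterior Gamma(32, 15)
obs 7: x=6 → posterior Gamma(38, 16)
obs 8: x=1 → posterior Gamma(39, 17)
obs 9: x=2 → posterior Gamma(41, 18)

alpha=41, beta=18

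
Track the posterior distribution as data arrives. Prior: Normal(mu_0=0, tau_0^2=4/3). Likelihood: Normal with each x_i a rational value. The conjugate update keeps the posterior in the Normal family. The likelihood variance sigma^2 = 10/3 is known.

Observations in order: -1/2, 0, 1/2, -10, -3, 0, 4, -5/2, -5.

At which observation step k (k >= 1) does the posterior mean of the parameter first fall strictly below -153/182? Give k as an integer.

k = 4

obs 1: x=-1/2 → posterior Normal(-1/7, 20/21)
obs 2: x=0 → posterior Normal(-1/9, 20/27)
obs 3: x=1/2 → posterior Normal(0, 20/33)
obs 4: x=-10 → posterior Normal(-20/13, 20/39)
obs 5: x=-3 → posterior Normal(-26/15, 4/9)
obs 6: x=0 → posterior Normal(-26/17, 20/51)
obs 7: x=4 → posterior Normal(-18/19, 20/57)
obs 8: x=-5/2 → posterior Normal(-23/21, 20/63)
obs 9: x=-5 → posterior Normal(-33/23, 20/69)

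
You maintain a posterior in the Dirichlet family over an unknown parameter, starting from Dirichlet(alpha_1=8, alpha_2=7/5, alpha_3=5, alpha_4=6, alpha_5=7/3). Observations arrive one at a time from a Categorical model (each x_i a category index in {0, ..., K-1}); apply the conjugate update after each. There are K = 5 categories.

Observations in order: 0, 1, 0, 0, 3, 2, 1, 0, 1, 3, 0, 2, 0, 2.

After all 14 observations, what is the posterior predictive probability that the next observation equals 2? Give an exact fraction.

120/551

obs 1: x=0 → posterior Dirichlet(9, 7/5, 5, 6, 7/3)
obs 2: x=1 → posterior Dirichlet(9, 12/5, 5, 6, 7/3)
obs 3: x=0 → posterior Dirichlet(10, 12/5, 5, 6, 7/3)
obs 4: x=0 → posterior Dirichlet(11, 12/5, 5, 6, 7/3)
obs 5: x=3 → posterior Dirichlet(11, 12/5, 5, 7, 7/3)
obs 6: x=2 → posterior Dirichlet(11, 12/5, 6, 7, 7/3)
obs 7: x=1 → posterior Dirichlet(11, 17/5, 6, 7, 7/3)
obs 8: x=0 → posterior Dirichlet(12, 17/5, 6, 7, 7/3)
obs 9: x=1 → posterior Dirichlet(12, 22/5, 6, 7, 7/3)
obs 10: x=3 → posterior Dirichlet(12, 22/5, 6, 8, 7/3)
obs 11: x=0 → posterior Dirichlet(13, 22/5, 6, 8, 7/3)
obs 12: x=2 → posterior Dirichlet(13, 22/5, 7, 8, 7/3)
obs 13: x=0 → posterior Dirichlet(14, 22/5, 7, 8, 7/3)
obs 14: x=2 → posterior Dirichlet(14, 22/5, 8, 8, 7/3)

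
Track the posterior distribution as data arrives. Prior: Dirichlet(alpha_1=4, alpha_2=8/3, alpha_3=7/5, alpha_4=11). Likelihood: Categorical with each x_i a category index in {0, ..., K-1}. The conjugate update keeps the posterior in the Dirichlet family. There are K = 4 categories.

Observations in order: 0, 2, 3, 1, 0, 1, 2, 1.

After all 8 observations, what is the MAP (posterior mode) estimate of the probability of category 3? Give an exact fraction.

obs 1: x=0 → posterior Dirichlet(5, 8/3, 7/5, 11)
obs 2: x=2 → posterior Dirichlet(5, 8/3, 12/5, 11)
obs 3: x=3 → posterior Dirichlet(5, 8/3, 12/5, 12)
obs 4: x=1 → posterior Dirichlet(5, 11/3, 12/5, 12)
obs 5: x=0 → posterior Dirichlet(6, 11/3, 12/5, 12)
obs 6: x=1 → posterior Dirichlet(6, 14/3, 12/5, 12)
obs 7: x=2 → posterior Dirichlet(6, 14/3, 17/5, 12)
obs 8: x=1 → posterior Dirichlet(6, 17/3, 17/5, 12)

165/346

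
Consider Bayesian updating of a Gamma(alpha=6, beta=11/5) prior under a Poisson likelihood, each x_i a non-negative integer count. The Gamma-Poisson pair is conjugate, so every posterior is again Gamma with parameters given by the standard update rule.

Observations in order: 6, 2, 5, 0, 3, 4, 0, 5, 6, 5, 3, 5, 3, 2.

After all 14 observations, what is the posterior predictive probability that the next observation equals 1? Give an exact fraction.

obs 1: x=6 → posterior Gamma(12, 16/5)
obs 2: x=2 → posterior Gamma(14, 21/5)
obs 3: x=5 → posterior Gamma(19, 26/5)
obs 4: x=0 → posterior Gamma(19, 31/5)
obs 5: x=3 → posterior Gamma(22, 36/5)
obs 6: x=4 → posterior Gamma(26, 41/5)
obs 7: x=0 → posterior Gamma(26, 46/5)
obs 8: x=5 → posterior Gamma(31, 51/5)
obs 9: x=6 → posterior Gamma(37, 56/5)
obs 10: x=5 → posterior Gamma(42, 61/5)
obs 11: x=3 → posterior Gamma(45, 66/5)
obs 12: x=5 → posterior Gamma(50, 71/5)
obs 13: x=3 → posterior Gamma(53, 76/5)
obs 14: x=2 → posterior Gamma(55, 81/5)

254688146102441609513982344456741340842987380712287696772436449029185870521996092619318710785418132342810275/2147401586546092286416972457225402400909043546025018296115002572136513442325671638882389308405810915637723136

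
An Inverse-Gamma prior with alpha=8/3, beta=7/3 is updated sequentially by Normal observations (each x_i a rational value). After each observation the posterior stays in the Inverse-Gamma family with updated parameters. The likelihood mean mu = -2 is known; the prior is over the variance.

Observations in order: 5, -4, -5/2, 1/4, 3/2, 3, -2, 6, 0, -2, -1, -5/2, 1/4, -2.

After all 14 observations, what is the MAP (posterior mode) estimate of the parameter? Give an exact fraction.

obs 1: x=5 → posterior Inverse-Gamma(19/6, 161/6)
obs 2: x=-4 → posterior Inverse-Gamma(11/3, 173/6)
obs 3: x=-5/2 → posterior Inverse-Gamma(25/6, 695/24)
obs 4: x=1/4 → posterior Inverse-Gamma(14/3, 3023/96)
obs 5: x=3/2 → posterior Inverse-Gamma(31/6, 3611/96)
obs 6: x=3 → posterior Inverse-Gamma(17/3, 4811/96)
obs 7: x=-2 → posterior Inverse-Gamma(37/6, 4811/96)
obs 8: x=6 → posterior Inverse-Gamma(20/3, 7883/96)
obs 9: x=0 → posterior Inverse-Gamma(43/6, 8075/96)
obs 10: x=-2 → posterior Inverse-Gamma(23/3, 8075/96)
obs 11: x=-1 → posterior Inverse-Gamma(49/6, 8123/96)
obs 12: x=-5/2 → posterior Inverse-Gamma(26/3, 8135/96)
obs 13: x=1/4 → posterior Inverse-Gamma(55/6, 4189/48)
obs 14: x=-2 → posterior Inverse-Gamma(29/3, 4189/48)

4189/512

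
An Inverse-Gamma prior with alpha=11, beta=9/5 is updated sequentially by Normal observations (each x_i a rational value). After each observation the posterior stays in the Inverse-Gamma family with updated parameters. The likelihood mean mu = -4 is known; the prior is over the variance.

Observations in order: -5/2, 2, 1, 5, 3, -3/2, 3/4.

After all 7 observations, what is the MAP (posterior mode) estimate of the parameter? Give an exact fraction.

18053/2480

obs 1: x=-5/2 → posterior Inverse-Gamma(23/2, 117/40)
obs 2: x=2 → posterior Inverse-Gamma(12, 837/40)
obs 3: x=1 → posterior Inverse-Gamma(25/2, 1337/40)
obs 4: x=5 → posterior Inverse-Gamma(13, 2957/40)
obs 5: x=3 → posterior Inverse-Gamma(27/2, 3937/40)
obs 6: x=-3/2 → posterior Inverse-Gamma(14, 2031/20)
obs 7: x=3/4 → posterior Inverse-Gamma(29/2, 18053/160)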